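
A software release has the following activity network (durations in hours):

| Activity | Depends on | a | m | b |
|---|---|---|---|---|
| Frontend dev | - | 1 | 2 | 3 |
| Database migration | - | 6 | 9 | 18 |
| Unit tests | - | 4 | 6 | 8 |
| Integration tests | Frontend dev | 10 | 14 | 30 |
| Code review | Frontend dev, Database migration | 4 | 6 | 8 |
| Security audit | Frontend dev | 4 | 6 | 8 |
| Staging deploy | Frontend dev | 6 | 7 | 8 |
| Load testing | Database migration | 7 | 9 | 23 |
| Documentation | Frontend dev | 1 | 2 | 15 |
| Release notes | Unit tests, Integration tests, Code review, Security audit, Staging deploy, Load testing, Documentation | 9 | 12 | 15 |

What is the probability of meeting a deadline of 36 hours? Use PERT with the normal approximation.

te_Frontend dev = (1 + 4·2 + 3)/6 = 12/6 = 2; σ²_Frontend dev = ((3−1)/6)² = 0.111
te_Database migration = (6 + 4·9 + 18)/6 = 60/6 = 10; σ²_Database migration = ((18−6)/6)² = 4.000
te_Unit tests = (4 + 4·6 + 8)/6 = 36/6 = 6; σ²_Unit tests = ((8−4)/6)² = 0.444
te_Integration tests = (10 + 4·14 + 30)/6 = 96/6 = 16; σ²_Integration tests = ((30−10)/6)² = 11.111
te_Code review = (4 + 4·6 + 8)/6 = 36/6 = 6; σ²_Code review = ((8−4)/6)² = 0.444
te_Security audit = (4 + 4·6 + 8)/6 = 36/6 = 6; σ²_Security audit = ((8−4)/6)² = 0.444
te_Staging deploy = (6 + 4·7 + 8)/6 = 42/6 = 7; σ²_Staging deploy = ((8−6)/6)² = 0.111
te_Load testing = (7 + 4·9 + 23)/6 = 66/6 = 11; σ²_Load testing = ((23−7)/6)² = 7.111
te_Documentation = (1 + 4·2 + 15)/6 = 24/6 = 4; σ²_Documentation = ((15−1)/6)² = 5.444
te_Release notes = (9 + 4·12 + 15)/6 = 72/6 = 12; σ²_Release notes = ((15−9)/6)² = 1.000

Forward pass:
ES_Frontend dev = 0; EF_Frontend dev = 2
ES_Database migration = 0; EF_Database migration = 10
ES_Unit tests = 0; EF_Unit tests = 6
ES_Integration tests = 2; EF_Integration tests = 2+16 = 18
ES_Code review = max(EF_Frontend dev=2, EF_Database migration=10) = 10; EF_Code review = 10+6 = 16
ES_Security audit = 2; EF_Security audit = 2+6 = 8
ES_Staging deploy = 2; EF_Staging deploy = 2+7 = 9
ES_Load testing = 10; EF_Load testing = 10+11 = 21
ES_Documentation = 2; EF_Documentation = 2+4 = 6
ES_Release notes = max(EF_Unit tests=6, EF_Integration tests=18, EF_Code review=16, EF_Security audit=8, EF_Staging deploy=9, EF_Load testing=21, EF_Documentation=6) = 21; EF_Release notes = 21+12 = 33
Expected project duration μ = 33 hours. Critical path: Database migration → Load testing → Release notes.

Variance along critical path = 4.000 + 7.111 + 1.000 = 12.111; σ = √12.111 = 3.480 hours.
Z = (36 − 33) / 3.480 = 0.862
P(T ≤ 36) = Φ(0.862) ≈ 0.806

0.806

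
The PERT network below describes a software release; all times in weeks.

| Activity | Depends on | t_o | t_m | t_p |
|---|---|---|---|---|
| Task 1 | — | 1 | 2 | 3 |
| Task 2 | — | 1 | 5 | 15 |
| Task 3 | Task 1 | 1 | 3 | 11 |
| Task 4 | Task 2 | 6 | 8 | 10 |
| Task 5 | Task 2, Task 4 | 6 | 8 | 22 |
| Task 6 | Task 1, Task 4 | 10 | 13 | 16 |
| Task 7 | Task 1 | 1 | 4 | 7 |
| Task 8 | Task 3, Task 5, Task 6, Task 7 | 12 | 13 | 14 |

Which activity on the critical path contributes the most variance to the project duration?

Task 2

te_Task 1 = (1 + 4·2 + 3)/6 = 12/6 = 2; σ²_Task 1 = ((3−1)/6)² = 0.111
te_Task 2 = (1 + 4·5 + 15)/6 = 36/6 = 6; σ²_Task 2 = ((15−1)/6)² = 5.444
te_Task 3 = (1 + 4·3 + 11)/6 = 24/6 = 4; σ²_Task 3 = ((11−1)/6)² = 2.778
te_Task 4 = (6 + 4·8 + 10)/6 = 48/6 = 8; σ²_Task 4 = ((10−6)/6)² = 0.444
te_Task 5 = (6 + 4·8 + 22)/6 = 60/6 = 10; σ²_Task 5 = ((22−6)/6)² = 7.111
te_Task 6 = (10 + 4·13 + 16)/6 = 78/6 = 13; σ²_Task 6 = ((16−10)/6)² = 1.000
te_Task 7 = (1 + 4·4 + 7)/6 = 24/6 = 4; σ²_Task 7 = ((7−1)/6)² = 1.000
te_Task 8 = (12 + 4·13 + 14)/6 = 78/6 = 13; σ²_Task 8 = ((14−12)/6)² = 0.111

Forward pass:
ES_Task 1 = 0; EF_Task 1 = 2
ES_Task 2 = 0; EF_Task 2 = 6
ES_Task 3 = 2; EF_Task 3 = 2+4 = 6
ES_Task 4 = 6; EF_Task 4 = 6+8 = 14
ES_Task 5 = max(EF_Task 2=6, EF_Task 4=14) = 14; EF_Task 5 = 14+10 = 24
ES_Task 6 = max(EF_Task 1=2, EF_Task 4=14) = 14; EF_Task 6 = 14+13 = 27
ES_Task 7 = 2; EF_Task 7 = 2+4 = 6
ES_Task 8 = max(EF_Task 3=6, EF_Task 5=24, EF_Task 6=27, EF_Task 7=6) = 27; EF_Task 8 = 27+13 = 40
Expected project duration μ = 40 weeks. Critical path: Task 2 → Task 4 → Task 6 → Task 8.

Variances on critical path: σ²_Task 2=5.444, σ²_Task 4=0.444, σ²_Task 6=1.000, σ²_Task 8=0.111.
Largest is σ²_Task 2 = 5.444.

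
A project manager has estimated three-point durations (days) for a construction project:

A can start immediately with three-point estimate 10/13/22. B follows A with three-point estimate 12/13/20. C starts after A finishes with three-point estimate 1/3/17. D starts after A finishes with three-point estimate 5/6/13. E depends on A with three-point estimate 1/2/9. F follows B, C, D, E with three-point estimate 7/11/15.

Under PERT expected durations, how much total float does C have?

9 days

te_A = (10 + 4·13 + 22)/6 = 84/6 = 14
te_B = (12 + 4·13 + 20)/6 = 84/6 = 14
te_C = (1 + 4·3 + 17)/6 = 30/6 = 5
te_D = (5 + 4·6 + 13)/6 = 42/6 = 7
te_E = (1 + 4·2 + 9)/6 = 18/6 = 3
te_F = (7 + 4·11 + 15)/6 = 66/6 = 11

Forward pass:
ES_A = 0; EF_A = 14
ES_B = 14; EF_B = 14+14 = 28
ES_C = 14; EF_C = 14+5 = 19
ES_D = 14; EF_D = 14+7 = 21
ES_E = 14; EF_E = 14+3 = 17
ES_F = max(EF_B=28, EF_C=19, EF_D=21, EF_E=17) = 28; EF_F = 28+11 = 39
Expected project duration μ = 39 days. Critical path: A → B → F.

Backward pass:
LF_F = 39; LS_F = 39−11 = 28
LF_E = LS_F = 28; LS_E = 28−3 = 25
LF_D = LS_F = 28; LS_D = 28−7 = 21
LF_C = LS_F = 28; LS_C = 28−5 = 23
LF_B = LS_F = 28; LS_B = 28−14 = 14
LF_A = min(LS_B=14, LS_C=23, LS_D=21, LS_E=25) = 14; LS_A = 14−14 = 0
Slack_C = LS_C − ES_C = 23 − 14 = 9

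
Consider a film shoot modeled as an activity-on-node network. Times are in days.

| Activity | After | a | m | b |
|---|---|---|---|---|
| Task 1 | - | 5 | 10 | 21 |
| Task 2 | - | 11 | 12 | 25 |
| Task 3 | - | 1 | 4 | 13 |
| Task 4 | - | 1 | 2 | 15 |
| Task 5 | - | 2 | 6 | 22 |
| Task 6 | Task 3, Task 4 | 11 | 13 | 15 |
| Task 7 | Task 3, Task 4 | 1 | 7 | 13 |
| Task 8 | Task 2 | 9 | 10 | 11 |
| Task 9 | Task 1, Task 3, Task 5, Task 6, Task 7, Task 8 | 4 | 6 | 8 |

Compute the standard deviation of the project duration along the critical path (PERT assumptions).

2.45 days

te_Task 1 = (5 + 4·10 + 21)/6 = 66/6 = 11; σ²_Task 1 = ((21−5)/6)² = 7.111
te_Task 2 = (11 + 4·12 + 25)/6 = 84/6 = 14; σ²_Task 2 = ((25−11)/6)² = 5.444
te_Task 3 = (1 + 4·4 + 13)/6 = 30/6 = 5; σ²_Task 3 = ((13−1)/6)² = 4.000
te_Task 4 = (1 + 4·2 + 15)/6 = 24/6 = 4; σ²_Task 4 = ((15−1)/6)² = 5.444
te_Task 5 = (2 + 4·6 + 22)/6 = 48/6 = 8; σ²_Task 5 = ((22−2)/6)² = 11.111
te_Task 6 = (11 + 4·13 + 15)/6 = 78/6 = 13; σ²_Task 6 = ((15−11)/6)² = 0.444
te_Task 7 = (1 + 4·7 + 13)/6 = 42/6 = 7; σ²_Task 7 = ((13−1)/6)² = 4.000
te_Task 8 = (9 + 4·10 + 11)/6 = 60/6 = 10; σ²_Task 8 = ((11−9)/6)² = 0.111
te_Task 9 = (4 + 4·6 + 8)/6 = 36/6 = 6; σ²_Task 9 = ((8−4)/6)² = 0.444

Forward pass:
ES_Task 1 = 0; EF_Task 1 = 11
ES_Task 2 = 0; EF_Task 2 = 14
ES_Task 3 = 0; EF_Task 3 = 5
ES_Task 4 = 0; EF_Task 4 = 4
ES_Task 5 = 0; EF_Task 5 = 8
ES_Task 6 = max(EF_Task 3=5, EF_Task 4=4) = 5; EF_Task 6 = 5+13 = 18
ES_Task 7 = max(EF_Task 3=5, EF_Task 4=4) = 5; EF_Task 7 = 5+7 = 12
ES_Task 8 = 14; EF_Task 8 = 14+10 = 24
ES_Task 9 = max(EF_Task 1=11, EF_Task 3=5, EF_Task 5=8, EF_Task 6=18, EF_Task 7=12, EF_Task 8=24) = 24; EF_Task 9 = 24+6 = 30
Expected project duration μ = 30 days. Critical path: Task 2 → Task 8 → Task 9.

Variance along critical path = 5.444 + 0.111 + 0.444 = 6.000
σ = √6.000 = 2.449 days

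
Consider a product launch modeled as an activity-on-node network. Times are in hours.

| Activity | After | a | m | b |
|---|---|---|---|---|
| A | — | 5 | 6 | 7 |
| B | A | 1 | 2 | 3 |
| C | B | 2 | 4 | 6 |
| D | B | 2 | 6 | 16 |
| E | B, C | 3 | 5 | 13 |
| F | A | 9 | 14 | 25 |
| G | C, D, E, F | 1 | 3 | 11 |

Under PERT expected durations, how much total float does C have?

te_A = (5 + 4·6 + 7)/6 = 36/6 = 6
te_B = (1 + 4·2 + 3)/6 = 12/6 = 2
te_C = (2 + 4·4 + 6)/6 = 24/6 = 4
te_D = (2 + 4·6 + 16)/6 = 42/6 = 7
te_E = (3 + 4·5 + 13)/6 = 36/6 = 6
te_F = (9 + 4·14 + 25)/6 = 90/6 = 15
te_G = (1 + 4·3 + 11)/6 = 24/6 = 4

Forward pass:
ES_A = 0; EF_A = 6
ES_B = 6; EF_B = 6+2 = 8
ES_C = 8; EF_C = 8+4 = 12
ES_D = 8; EF_D = 8+7 = 15
ES_E = max(EF_B=8, EF_C=12) = 12; EF_E = 12+6 = 18
ES_F = 6; EF_F = 6+15 = 21
ES_G = max(EF_C=12, EF_D=15, EF_E=18, EF_F=21) = 21; EF_G = 21+4 = 25
Expected project duration μ = 25 hours. Critical path: A → F → G.

Backward pass:
LF_G = 25; LS_G = 25−4 = 21
LF_F = LS_G = 21; LS_F = 21−15 = 6
LF_E = LS_G = 21; LS_E = 21−6 = 15
LF_D = LS_G = 21; LS_D = 21−7 = 14
LF_C = min(LS_E=15, LS_G=21) = 15; LS_C = 15−4 = 11
LF_B = min(LS_C=11, LS_D=14, LS_E=15) = 11; LS_B = 11−2 = 9
LF_A = min(LS_B=9, LS_F=6) = 6; LS_A = 6−6 = 0
Slack_C = LS_C − ES_C = 11 − 8 = 3

3 hours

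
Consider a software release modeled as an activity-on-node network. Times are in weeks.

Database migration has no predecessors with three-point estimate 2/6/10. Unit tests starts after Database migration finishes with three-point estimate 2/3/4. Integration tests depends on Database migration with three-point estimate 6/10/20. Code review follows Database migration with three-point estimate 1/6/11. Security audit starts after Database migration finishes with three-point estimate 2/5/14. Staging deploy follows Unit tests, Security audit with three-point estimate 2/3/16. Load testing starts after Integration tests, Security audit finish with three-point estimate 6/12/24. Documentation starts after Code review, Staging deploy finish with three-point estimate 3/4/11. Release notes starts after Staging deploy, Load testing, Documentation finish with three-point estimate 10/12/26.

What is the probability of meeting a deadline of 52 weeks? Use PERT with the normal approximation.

te_Database migration = (2 + 4·6 + 10)/6 = 36/6 = 6; σ²_Database migration = ((10−2)/6)² = 1.778
te_Unit tests = (2 + 4·3 + 4)/6 = 18/6 = 3; σ²_Unit tests = ((4−2)/6)² = 0.111
te_Integration tests = (6 + 4·10 + 20)/6 = 66/6 = 11; σ²_Integration tests = ((20−6)/6)² = 5.444
te_Code review = (1 + 4·6 + 11)/6 = 36/6 = 6; σ²_Code review = ((11−1)/6)² = 2.778
te_Security audit = (2 + 4·5 + 14)/6 = 36/6 = 6; σ²_Security audit = ((14−2)/6)² = 4.000
te_Staging deploy = (2 + 4·3 + 16)/6 = 30/6 = 5; σ²_Staging deploy = ((16−2)/6)² = 5.444
te_Load testing = (6 + 4·12 + 24)/6 = 78/6 = 13; σ²_Load testing = ((24−6)/6)² = 9.000
te_Documentation = (3 + 4·4 + 11)/6 = 30/6 = 5; σ²_Documentation = ((11−3)/6)² = 1.778
te_Release notes = (10 + 4·12 + 26)/6 = 84/6 = 14; σ²_Release notes = ((26−10)/6)² = 7.111

Forward pass:
ES_Database migration = 0; EF_Database migration = 6
ES_Unit tests = 6; EF_Unit tests = 6+3 = 9
ES_Integration tests = 6; EF_Integration tests = 6+11 = 17
ES_Code review = 6; EF_Code review = 6+6 = 12
ES_Security audit = 6; EF_Security audit = 6+6 = 12
ES_Staging deploy = max(EF_Unit tests=9, EF_Security audit=12) = 12; EF_Staging deploy = 12+5 = 17
ES_Load testing = max(EF_Integration tests=17, EF_Security audit=12) = 17; EF_Load testing = 17+13 = 30
ES_Documentation = max(EF_Code review=12, EF_Staging deploy=17) = 17; EF_Documentation = 17+5 = 22
ES_Release notes = max(EF_Staging deploy=17, EF_Load testing=30, EF_Documentation=22) = 30; EF_Release notes = 30+14 = 44
Expected project duration μ = 44 weeks. Critical path: Database migration → Integration tests → Load testing → Release notes.

Variance along critical path = 1.778 + 5.444 + 9.000 + 7.111 = 23.333; σ = √23.333 = 4.830 weeks.
Z = (52 − 44) / 4.830 = 1.656
P(T ≤ 52) = Φ(1.656) ≈ 0.951

0.951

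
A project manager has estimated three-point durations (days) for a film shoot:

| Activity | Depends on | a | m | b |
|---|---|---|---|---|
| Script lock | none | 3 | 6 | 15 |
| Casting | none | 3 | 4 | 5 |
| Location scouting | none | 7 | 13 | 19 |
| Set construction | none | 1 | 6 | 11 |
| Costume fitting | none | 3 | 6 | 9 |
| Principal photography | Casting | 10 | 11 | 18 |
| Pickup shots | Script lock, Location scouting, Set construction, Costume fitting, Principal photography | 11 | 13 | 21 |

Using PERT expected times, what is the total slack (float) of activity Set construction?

te_Script lock = (3 + 4·6 + 15)/6 = 42/6 = 7
te_Casting = (3 + 4·4 + 5)/6 = 24/6 = 4
te_Location scouting = (7 + 4·13 + 19)/6 = 78/6 = 13
te_Set construction = (1 + 4·6 + 11)/6 = 36/6 = 6
te_Costume fitting = (3 + 4·6 + 9)/6 = 36/6 = 6
te_Principal photography = (10 + 4·11 + 18)/6 = 72/6 = 12
te_Pickup shots = (11 + 4·13 + 21)/6 = 84/6 = 14

Forward pass:
ES_Script lock = 0; EF_Script lock = 7
ES_Casting = 0; EF_Casting = 4
ES_Location scouting = 0; EF_Location scouting = 13
ES_Set construction = 0; EF_Set construction = 6
ES_Costume fitting = 0; EF_Costume fitting = 6
ES_Principal photography = 4; EF_Principal photography = 4+12 = 16
ES_Pickup shots = max(EF_Script lock=7, EF_Location scouting=13, EF_Set construction=6, EF_Costume fitting=6, EF_Principal photography=16) = 16; EF_Pickup shots = 16+14 = 30
Expected project duration μ = 30 days. Critical path: Casting → Principal photography → Pickup shots.

Backward pass:
LF_Pickup shots = 30; LS_Pickup shots = 30−14 = 16
LF_Principal photography = LS_Pickup shots = 16; LS_Principal photography = 16−12 = 4
LF_Costume fitting = LS_Pickup shots = 16; LS_Costume fitting = 16−6 = 10
LF_Set construction = LS_Pickup shots = 16; LS_Set construction = 16−6 = 10
LF_Location scouting = LS_Pickup shots = 16; LS_Location scouting = 16−13 = 3
LF_Casting = LS_Principal photography = 4; LS_Casting = 4−4 = 0
LF_Script lock = LS_Pickup shots = 16; LS_Script lock = 16−7 = 9
Slack_Set construction = LS_Set construction − ES_Set construction = 10 − 0 = 10

10 days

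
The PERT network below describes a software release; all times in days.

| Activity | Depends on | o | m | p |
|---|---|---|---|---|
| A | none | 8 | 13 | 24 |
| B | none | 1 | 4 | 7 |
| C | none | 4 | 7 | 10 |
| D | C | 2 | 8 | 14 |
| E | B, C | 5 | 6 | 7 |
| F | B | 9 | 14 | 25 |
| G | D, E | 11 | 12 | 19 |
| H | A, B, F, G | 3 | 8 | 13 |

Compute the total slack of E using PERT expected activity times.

2 days

te_A = (8 + 4·13 + 24)/6 = 84/6 = 14
te_B = (1 + 4·4 + 7)/6 = 24/6 = 4
te_C = (4 + 4·7 + 10)/6 = 42/6 = 7
te_D = (2 + 4·8 + 14)/6 = 48/6 = 8
te_E = (5 + 4·6 + 7)/6 = 36/6 = 6
te_F = (9 + 4·14 + 25)/6 = 90/6 = 15
te_G = (11 + 4·12 + 19)/6 = 78/6 = 13
te_H = (3 + 4·8 + 13)/6 = 48/6 = 8

Forward pass:
ES_A = 0; EF_A = 14
ES_B = 0; EF_B = 4
ES_C = 0; EF_C = 7
ES_D = 7; EF_D = 7+8 = 15
ES_E = max(EF_B=4, EF_C=7) = 7; EF_E = 7+6 = 13
ES_F = 4; EF_F = 4+15 = 19
ES_G = max(EF_D=15, EF_E=13) = 15; EF_G = 15+13 = 28
ES_H = max(EF_A=14, EF_B=4, EF_F=19, EF_G=28) = 28; EF_H = 28+8 = 36
Expected project duration μ = 36 days. Critical path: C → D → G → H.

Backward pass:
LF_H = 36; LS_H = 36−8 = 28
LF_G = LS_H = 28; LS_G = 28−13 = 15
LF_F = LS_H = 28; LS_F = 28−15 = 13
LF_E = LS_G = 15; LS_E = 15−6 = 9
LF_D = LS_G = 15; LS_D = 15−8 = 7
LF_C = min(LS_D=7, LS_E=9) = 7; LS_C = 7−7 = 0
LF_B = min(LS_E=9, LS_F=13, LS_H=28) = 9; LS_B = 9−4 = 5
LF_A = LS_H = 28; LS_A = 28−14 = 14
Slack_E = LS_E − ES_E = 9 − 7 = 2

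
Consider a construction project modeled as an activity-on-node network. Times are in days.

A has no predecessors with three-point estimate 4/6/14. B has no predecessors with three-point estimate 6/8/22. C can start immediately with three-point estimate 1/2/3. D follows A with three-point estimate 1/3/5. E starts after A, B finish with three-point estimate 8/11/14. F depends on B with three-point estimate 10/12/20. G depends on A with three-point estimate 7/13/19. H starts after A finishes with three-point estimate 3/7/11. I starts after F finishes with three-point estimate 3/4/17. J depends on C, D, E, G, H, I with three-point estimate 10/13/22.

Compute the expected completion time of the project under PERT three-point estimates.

te_A = (4 + 4·6 + 14)/6 = 42/6 = 7
te_B = (6 + 4·8 + 22)/6 = 60/6 = 10
te_C = (1 + 4·2 + 3)/6 = 12/6 = 2
te_D = (1 + 4·3 + 5)/6 = 18/6 = 3
te_E = (8 + 4·11 + 14)/6 = 66/6 = 11
te_F = (10 + 4·12 + 20)/6 = 78/6 = 13
te_G = (7 + 4·13 + 19)/6 = 78/6 = 13
te_H = (3 + 4·7 + 11)/6 = 42/6 = 7
te_I = (3 + 4·4 + 17)/6 = 36/6 = 6
te_J = (10 + 4·13 + 22)/6 = 84/6 = 14

Forward pass:
ES_A = 0; EF_A = 7
ES_B = 0; EF_B = 10
ES_C = 0; EF_C = 2
ES_D = 7; EF_D = 7+3 = 10
ES_E = max(EF_A=7, EF_B=10) = 10; EF_E = 10+11 = 21
ES_F = 10; EF_F = 10+13 = 23
ES_G = 7; EF_G = 7+13 = 20
ES_H = 7; EF_H = 7+7 = 14
ES_I = 23; EF_I = 23+6 = 29
ES_J = max(EF_C=2, EF_D=10, EF_E=21, EF_G=20, EF_H=14, EF_I=29) = 29; EF_J = 29+14 = 43
Expected project duration μ = 43 days. Critical path: B → F → I → J.

43 days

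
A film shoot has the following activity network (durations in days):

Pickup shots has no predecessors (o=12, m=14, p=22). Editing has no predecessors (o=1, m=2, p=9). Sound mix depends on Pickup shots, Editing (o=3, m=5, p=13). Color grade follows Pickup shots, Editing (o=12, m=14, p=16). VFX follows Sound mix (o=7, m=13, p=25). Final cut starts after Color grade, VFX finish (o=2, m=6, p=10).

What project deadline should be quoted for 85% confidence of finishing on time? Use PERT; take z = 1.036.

te_Pickup shots = (12 + 4·14 + 22)/6 = 90/6 = 15; σ²_Pickup shots = ((22−12)/6)² = 2.778
te_Editing = (1 + 4·2 + 9)/6 = 18/6 = 3; σ²_Editing = ((9−1)/6)² = 1.778
te_Sound mix = (3 + 4·5 + 13)/6 = 36/6 = 6; σ²_Sound mix = ((13−3)/6)² = 2.778
te_Color grade = (12 + 4·14 + 16)/6 = 84/6 = 14; σ²_Color grade = ((16−12)/6)² = 0.444
te_VFX = (7 + 4·13 + 25)/6 = 84/6 = 14; σ²_VFX = ((25−7)/6)² = 9.000
te_Final cut = (2 + 4·6 + 10)/6 = 36/6 = 6; σ²_Final cut = ((10−2)/6)² = 1.778

Forward pass:
ES_Pickup shots = 0; EF_Pickup shots = 15
ES_Editing = 0; EF_Editing = 3
ES_Sound mix = max(EF_Pickup shots=15, EF_Editing=3) = 15; EF_Sound mix = 15+6 = 21
ES_Color grade = max(EF_Pickup shots=15, EF_Editing=3) = 15; EF_Color grade = 15+14 = 29
ES_VFX = 21; EF_VFX = 21+14 = 35
ES_Final cut = max(EF_Color grade=29, EF_VFX=35) = 35; EF_Final cut = 35+6 = 41
Expected project duration μ = 41 days. Critical path: Pickup shots → Sound mix → VFX → Final cut.

Variance along critical path = 2.778 + 2.778 + 9.000 + 1.778 = 16.333; σ = 4.041 days.
D = μ + z·σ = 41 + 1.036·4.041 = 45.2 days

45.2 days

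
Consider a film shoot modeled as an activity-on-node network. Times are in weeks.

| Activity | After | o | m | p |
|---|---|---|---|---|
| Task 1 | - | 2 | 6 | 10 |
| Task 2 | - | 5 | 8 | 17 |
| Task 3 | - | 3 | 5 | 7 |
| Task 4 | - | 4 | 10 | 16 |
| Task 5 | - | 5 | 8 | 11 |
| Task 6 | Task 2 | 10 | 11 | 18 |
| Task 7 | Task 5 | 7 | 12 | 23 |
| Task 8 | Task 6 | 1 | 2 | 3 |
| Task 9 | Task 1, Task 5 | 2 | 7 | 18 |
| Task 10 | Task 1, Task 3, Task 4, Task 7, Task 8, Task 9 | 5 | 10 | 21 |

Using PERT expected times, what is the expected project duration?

34 weeks

te_Task 1 = (2 + 4·6 + 10)/6 = 36/6 = 6
te_Task 2 = (5 + 4·8 + 17)/6 = 54/6 = 9
te_Task 3 = (3 + 4·5 + 7)/6 = 30/6 = 5
te_Task 4 = (4 + 4·10 + 16)/6 = 60/6 = 10
te_Task 5 = (5 + 4·8 + 11)/6 = 48/6 = 8
te_Task 6 = (10 + 4·11 + 18)/6 = 72/6 = 12
te_Task 7 = (7 + 4·12 + 23)/6 = 78/6 = 13
te_Task 8 = (1 + 4·2 + 3)/6 = 12/6 = 2
te_Task 9 = (2 + 4·7 + 18)/6 = 48/6 = 8
te_Task 10 = (5 + 4·10 + 21)/6 = 66/6 = 11

Forward pass:
ES_Task 1 = 0; EF_Task 1 = 6
ES_Task 2 = 0; EF_Task 2 = 9
ES_Task 3 = 0; EF_Task 3 = 5
ES_Task 4 = 0; EF_Task 4 = 10
ES_Task 5 = 0; EF_Task 5 = 8
ES_Task 6 = 9; EF_Task 6 = 9+12 = 21
ES_Task 7 = 8; EF_Task 7 = 8+13 = 21
ES_Task 8 = 21; EF_Task 8 = 21+2 = 23
ES_Task 9 = max(EF_Task 1=6, EF_Task 5=8) = 8; EF_Task 9 = 8+8 = 16
ES_Task 10 = max(EF_Task 1=6, EF_Task 3=5, EF_Task 4=10, EF_Task 7=21, EF_Task 8=23, EF_Task 9=16) = 23; EF_Task 10 = 23+11 = 34
Expected project duration μ = 34 weeks. Critical path: Task 2 → Task 6 → Task 8 → Task 10.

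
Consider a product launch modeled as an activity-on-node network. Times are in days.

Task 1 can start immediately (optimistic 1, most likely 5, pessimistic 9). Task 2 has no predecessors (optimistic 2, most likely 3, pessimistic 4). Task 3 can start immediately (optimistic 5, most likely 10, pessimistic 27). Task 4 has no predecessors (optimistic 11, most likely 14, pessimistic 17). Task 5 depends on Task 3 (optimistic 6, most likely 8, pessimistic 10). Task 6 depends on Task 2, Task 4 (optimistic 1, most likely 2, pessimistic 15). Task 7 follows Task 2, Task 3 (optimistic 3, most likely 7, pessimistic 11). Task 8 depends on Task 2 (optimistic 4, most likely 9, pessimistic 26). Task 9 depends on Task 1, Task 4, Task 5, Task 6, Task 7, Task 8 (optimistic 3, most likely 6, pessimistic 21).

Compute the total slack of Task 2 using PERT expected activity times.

te_Task 1 = (1 + 4·5 + 9)/6 = 30/6 = 5
te_Task 2 = (2 + 4·3 + 4)/6 = 18/6 = 3
te_Task 3 = (5 + 4·10 + 27)/6 = 72/6 = 12
te_Task 4 = (11 + 4·14 + 17)/6 = 84/6 = 14
te_Task 5 = (6 + 4·8 + 10)/6 = 48/6 = 8
te_Task 6 = (1 + 4·2 + 15)/6 = 24/6 = 4
te_Task 7 = (3 + 4·7 + 11)/6 = 42/6 = 7
te_Task 8 = (4 + 4·9 + 26)/6 = 66/6 = 11
te_Task 9 = (3 + 4·6 + 21)/6 = 48/6 = 8

Forward pass:
ES_Task 1 = 0; EF_Task 1 = 5
ES_Task 2 = 0; EF_Task 2 = 3
ES_Task 3 = 0; EF_Task 3 = 12
ES_Task 4 = 0; EF_Task 4 = 14
ES_Task 5 = 12; EF_Task 5 = 12+8 = 20
ES_Task 6 = max(EF_Task 2=3, EF_Task 4=14) = 14; EF_Task 6 = 14+4 = 18
ES_Task 7 = max(EF_Task 2=3, EF_Task 3=12) = 12; EF_Task 7 = 12+7 = 19
ES_Task 8 = 3; EF_Task 8 = 3+11 = 14
ES_Task 9 = max(EF_Task 1=5, EF_Task 4=14, EF_Task 5=20, EF_Task 6=18, EF_Task 7=19, EF_Task 8=14) = 20; EF_Task 9 = 20+8 = 28
Expected project duration μ = 28 days. Critical path: Task 3 → Task 5 → Task 9.

Backward pass:
LF_Task 9 = 28; LS_Task 9 = 28−8 = 20
LF_Task 8 = LS_Task 9 = 20; LS_Task 8 = 20−11 = 9
LF_Task 7 = LS_Task 9 = 20; LS_Task 7 = 20−7 = 13
LF_Task 6 = LS_Task 9 = 20; LS_Task 6 = 20−4 = 16
LF_Task 5 = LS_Task 9 = 20; LS_Task 5 = 20−8 = 12
LF_Task 4 = min(LS_Task 6=16, LS_Task 9=20) = 16; LS_Task 4 = 16−14 = 2
LF_Task 3 = min(LS_Task 5=12, LS_Task 7=13) = 12; LS_Task 3 = 12−12 = 0
LF_Task 2 = min(LS_Task 6=16, LS_Task 7=13, LS_Task 8=9) = 9; LS_Task 2 = 9−3 = 6
LF_Task 1 = LS_Task 9 = 20; LS_Task 1 = 20−5 = 15
Slack_Task 2 = LS_Task 2 − ES_Task 2 = 6 − 0 = 6

6 days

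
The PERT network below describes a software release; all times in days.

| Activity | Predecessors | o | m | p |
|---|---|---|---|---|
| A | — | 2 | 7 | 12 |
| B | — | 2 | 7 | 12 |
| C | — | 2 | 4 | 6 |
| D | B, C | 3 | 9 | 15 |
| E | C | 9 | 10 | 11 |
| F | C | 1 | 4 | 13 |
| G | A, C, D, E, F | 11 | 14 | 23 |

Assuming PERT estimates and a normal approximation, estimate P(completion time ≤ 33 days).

0.729

te_A = (2 + 4·7 + 12)/6 = 42/6 = 7; σ²_A = ((12−2)/6)² = 2.778
te_B = (2 + 4·7 + 12)/6 = 42/6 = 7; σ²_B = ((12−2)/6)² = 2.778
te_C = (2 + 4·4 + 6)/6 = 24/6 = 4; σ²_C = ((6−2)/6)² = 0.444
te_D = (3 + 4·9 + 15)/6 = 54/6 = 9; σ²_D = ((15−3)/6)² = 4.000
te_E = (9 + 4·10 + 11)/6 = 60/6 = 10; σ²_E = ((11−9)/6)² = 0.111
te_F = (1 + 4·4 + 13)/6 = 30/6 = 5; σ²_F = ((13−1)/6)² = 4.000
te_G = (11 + 4·14 + 23)/6 = 90/6 = 15; σ²_G = ((23−11)/6)² = 4.000

Forward pass:
ES_A = 0; EF_A = 7
ES_B = 0; EF_B = 7
ES_C = 0; EF_C = 4
ES_D = max(EF_B=7, EF_C=4) = 7; EF_D = 7+9 = 16
ES_E = 4; EF_E = 4+10 = 14
ES_F = 4; EF_F = 4+5 = 9
ES_G = max(EF_A=7, EF_C=4, EF_D=16, EF_E=14, EF_F=9) = 16; EF_G = 16+15 = 31
Expected project duration μ = 31 days. Critical path: B → D → G.

Variance along critical path = 2.778 + 4.000 + 4.000 = 10.778; σ = √10.778 = 3.283 days.
Z = (33 − 31) / 3.283 = 0.609
P(T ≤ 33) = Φ(0.609) ≈ 0.729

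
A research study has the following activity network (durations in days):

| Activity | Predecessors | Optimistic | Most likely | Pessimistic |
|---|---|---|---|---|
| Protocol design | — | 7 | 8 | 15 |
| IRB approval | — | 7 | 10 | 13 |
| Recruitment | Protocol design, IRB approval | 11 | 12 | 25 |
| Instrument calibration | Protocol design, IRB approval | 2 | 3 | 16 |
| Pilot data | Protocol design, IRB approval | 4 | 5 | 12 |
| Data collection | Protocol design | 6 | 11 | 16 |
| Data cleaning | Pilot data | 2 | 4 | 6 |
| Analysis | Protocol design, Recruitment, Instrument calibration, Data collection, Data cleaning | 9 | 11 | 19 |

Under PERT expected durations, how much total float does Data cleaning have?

te_Protocol design = (7 + 4·8 + 15)/6 = 54/6 = 9
te_IRB approval = (7 + 4·10 + 13)/6 = 60/6 = 10
te_Recruitment = (11 + 4·12 + 25)/6 = 84/6 = 14
te_Instrument calibration = (2 + 4·3 + 16)/6 = 30/6 = 5
te_Pilot data = (4 + 4·5 + 12)/6 = 36/6 = 6
te_Data collection = (6 + 4·11 + 16)/6 = 66/6 = 11
te_Data cleaning = (2 + 4·4 + 6)/6 = 24/6 = 4
te_Analysis = (9 + 4·11 + 19)/6 = 72/6 = 12

Forward pass:
ES_Protocol design = 0; EF_Protocol design = 9
ES_IRB approval = 0; EF_IRB approval = 10
ES_Recruitment = max(EF_Protocol design=9, EF_IRB approval=10) = 10; EF_Recruitment = 10+14 = 24
ES_Instrument calibration = max(EF_Protocol design=9, EF_IRB approval=10) = 10; EF_Instrument calibration = 10+5 = 15
ES_Pilot data = max(EF_Protocol design=9, EF_IRB approval=10) = 10; EF_Pilot data = 10+6 = 16
ES_Data collection = 9; EF_Data collection = 9+11 = 20
ES_Data cleaning = 16; EF_Data cleaning = 16+4 = 20
ES_Analysis = max(EF_Protocol design=9, EF_Recruitment=24, EF_Instrument calibration=15, EF_Data collection=20, EF_Data cleaning=20) = 24; EF_Analysis = 24+12 = 36
Expected project duration μ = 36 days. Critical path: IRB approval → Recruitment → Analysis.

Backward pass:
LF_Analysis = 36; LS_Analysis = 36−12 = 24
LF_Data cleaning = LS_Analysis = 24; LS_Data cleaning = 24−4 = 20
LF_Data collection = LS_Analysis = 24; LS_Data collection = 24−11 = 13
LF_Pilot data = LS_Data cleaning = 20; LS_Pilot data = 20−6 = 14
LF_Instrument calibration = LS_Analysis = 24; LS_Instrument calibration = 24−5 = 19
LF_Recruitment = LS_Analysis = 24; LS_Recruitment = 24−14 = 10
LF_IRB approval = min(LS_Recruitment=10, LS_Instrument calibration=19, LS_Pilot data=14) = 10; LS_IRB approval = 10−10 = 0
LF_Protocol design = min(LS_Recruitment=10, LS_Instrument calibration=19, LS_Pilot data=14, LS_Data collection=13, LS_Analysis=24) = 10; LS_Protocol design = 10−9 = 1
Slack_Data cleaning = LS_Data cleaning − ES_Data cleaning = 20 − 16 = 4

4 days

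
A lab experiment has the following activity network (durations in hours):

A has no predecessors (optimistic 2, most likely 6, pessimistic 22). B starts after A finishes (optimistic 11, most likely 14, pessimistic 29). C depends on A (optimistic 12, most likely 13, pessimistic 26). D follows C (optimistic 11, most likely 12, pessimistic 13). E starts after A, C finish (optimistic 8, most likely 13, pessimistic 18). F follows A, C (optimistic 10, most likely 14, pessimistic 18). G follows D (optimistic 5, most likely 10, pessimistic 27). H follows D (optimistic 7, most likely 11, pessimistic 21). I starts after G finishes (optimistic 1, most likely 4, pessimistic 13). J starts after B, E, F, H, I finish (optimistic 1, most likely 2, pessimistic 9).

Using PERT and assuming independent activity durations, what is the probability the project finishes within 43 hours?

0.023

te_A = (2 + 4·6 + 22)/6 = 48/6 = 8; σ²_A = ((22−2)/6)² = 11.111
te_B = (11 + 4·14 + 29)/6 = 96/6 = 16; σ²_B = ((29−11)/6)² = 9.000
te_C = (12 + 4·13 + 26)/6 = 90/6 = 15; σ²_C = ((26−12)/6)² = 5.444
te_D = (11 + 4·12 + 13)/6 = 72/6 = 12; σ²_D = ((13−11)/6)² = 0.111
te_E = (8 + 4·13 + 18)/6 = 78/6 = 13; σ²_E = ((18−8)/6)² = 2.778
te_F = (10 + 4·14 + 18)/6 = 84/6 = 14; σ²_F = ((18−10)/6)² = 1.778
te_G = (5 + 4·10 + 27)/6 = 72/6 = 12; σ²_G = ((27−5)/6)² = 13.444
te_H = (7 + 4·11 + 21)/6 = 72/6 = 12; σ²_H = ((21−7)/6)² = 5.444
te_I = (1 + 4·4 + 13)/6 = 30/6 = 5; σ²_I = ((13−1)/6)² = 4.000
te_J = (1 + 4·2 + 9)/6 = 18/6 = 3; σ²_J = ((9−1)/6)² = 1.778

Forward pass:
ES_A = 0; EF_A = 8
ES_B = 8; EF_B = 8+16 = 24
ES_C = 8; EF_C = 8+15 = 23
ES_D = 23; EF_D = 23+12 = 35
ES_E = max(EF_A=8, EF_C=23) = 23; EF_E = 23+13 = 36
ES_F = max(EF_A=8, EF_C=23) = 23; EF_F = 23+14 = 37
ES_G = 35; EF_G = 35+12 = 47
ES_H = 35; EF_H = 35+12 = 47
ES_I = 47; EF_I = 47+5 = 52
ES_J = max(EF_B=24, EF_E=36, EF_F=37, EF_H=47, EF_I=52) = 52; EF_J = 52+3 = 55
Expected project duration μ = 55 hours. Critical path: A → C → D → G → I → J.

Variance along critical path = 11.111 + 5.444 + 0.111 + 13.444 + 4.000 + 1.778 = 35.889; σ = √35.889 = 5.991 hours.
Z = (43 − 55) / 5.991 = -2.003
P(T ≤ 43) = Φ(-2.003) ≈ 0.023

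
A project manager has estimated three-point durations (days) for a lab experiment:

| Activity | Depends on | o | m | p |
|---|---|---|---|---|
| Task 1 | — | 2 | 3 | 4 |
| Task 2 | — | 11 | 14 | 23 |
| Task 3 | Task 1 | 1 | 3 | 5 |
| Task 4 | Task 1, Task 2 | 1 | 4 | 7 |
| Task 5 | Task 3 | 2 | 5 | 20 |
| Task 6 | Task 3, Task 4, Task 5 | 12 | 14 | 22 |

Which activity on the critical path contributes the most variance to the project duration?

te_Task 1 = (2 + 4·3 + 4)/6 = 18/6 = 3; σ²_Task 1 = ((4−2)/6)² = 0.111
te_Task 2 = (11 + 4·14 + 23)/6 = 90/6 = 15; σ²_Task 2 = ((23−11)/6)² = 4.000
te_Task 3 = (1 + 4·3 + 5)/6 = 18/6 = 3; σ²_Task 3 = ((5−1)/6)² = 0.444
te_Task 4 = (1 + 4·4 + 7)/6 = 24/6 = 4; σ²_Task 4 = ((7−1)/6)² = 1.000
te_Task 5 = (2 + 4·5 + 20)/6 = 42/6 = 7; σ²_Task 5 = ((20−2)/6)² = 9.000
te_Task 6 = (12 + 4·14 + 22)/6 = 90/6 = 15; σ²_Task 6 = ((22−12)/6)² = 2.778

Forward pass:
ES_Task 1 = 0; EF_Task 1 = 3
ES_Task 2 = 0; EF_Task 2 = 15
ES_Task 3 = 3; EF_Task 3 = 3+3 = 6
ES_Task 4 = max(EF_Task 1=3, EF_Task 2=15) = 15; EF_Task 4 = 15+4 = 19
ES_Task 5 = 6; EF_Task 5 = 6+7 = 13
ES_Task 6 = max(EF_Task 3=6, EF_Task 4=19, EF_Task 5=13) = 19; EF_Task 6 = 19+15 = 34
Expected project duration μ = 34 days. Critical path: Task 2 → Task 4 → Task 6.

Variances on critical path: σ²_Task 2=4.000, σ²_Task 4=1.000, σ²_Task 6=2.778.
Largest is σ²_Task 2 = 4.000.

Task 2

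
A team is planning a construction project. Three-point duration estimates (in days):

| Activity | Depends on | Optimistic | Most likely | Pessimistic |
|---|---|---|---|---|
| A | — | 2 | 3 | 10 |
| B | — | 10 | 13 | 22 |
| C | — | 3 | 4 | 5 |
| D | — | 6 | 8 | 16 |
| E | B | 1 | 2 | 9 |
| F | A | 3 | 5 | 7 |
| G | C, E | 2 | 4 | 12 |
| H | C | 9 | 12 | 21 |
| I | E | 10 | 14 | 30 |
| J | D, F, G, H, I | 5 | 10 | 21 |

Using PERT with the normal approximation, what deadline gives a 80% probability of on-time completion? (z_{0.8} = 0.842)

te_A = (2 + 4·3 + 10)/6 = 24/6 = 4; σ²_A = ((10−2)/6)² = 1.778
te_B = (10 + 4·13 + 22)/6 = 84/6 = 14; σ²_B = ((22−10)/6)² = 4.000
te_C = (3 + 4·4 + 5)/6 = 24/6 = 4; σ²_C = ((5−3)/6)² = 0.111
te_D = (6 + 4·8 + 16)/6 = 54/6 = 9; σ²_D = ((16−6)/6)² = 2.778
te_E = (1 + 4·2 + 9)/6 = 18/6 = 3; σ²_E = ((9−1)/6)² = 1.778
te_F = (3 + 4·5 + 7)/6 = 30/6 = 5; σ²_F = ((7−3)/6)² = 0.444
te_G = (2 + 4·4 + 12)/6 = 30/6 = 5; σ²_G = ((12−2)/6)² = 2.778
te_H = (9 + 4·12 + 21)/6 = 78/6 = 13; σ²_H = ((21−9)/6)² = 4.000
te_I = (10 + 4·14 + 30)/6 = 96/6 = 16; σ²_I = ((30−10)/6)² = 11.111
te_J = (5 + 4·10 + 21)/6 = 66/6 = 11; σ²_J = ((21−5)/6)² = 7.111

Forward pass:
ES_A = 0; EF_A = 4
ES_B = 0; EF_B = 14
ES_C = 0; EF_C = 4
ES_D = 0; EF_D = 9
ES_E = 14; EF_E = 14+3 = 17
ES_F = 4; EF_F = 4+5 = 9
ES_G = max(EF_C=4, EF_E=17) = 17; EF_G = 17+5 = 22
ES_H = 4; EF_H = 4+13 = 17
ES_I = 17; EF_I = 17+16 = 33
ES_J = max(EF_D=9, EF_F=9, EF_G=22, EF_H=17, EF_I=33) = 33; EF_J = 33+11 = 44
Expected project duration μ = 44 days. Critical path: B → E → I → J.

Variance along critical path = 4.000 + 1.778 + 11.111 + 7.111 = 24.000; σ = 4.899 days.
D = μ + z·σ = 44 + 0.842·4.899 = 48.1 days

48.1 days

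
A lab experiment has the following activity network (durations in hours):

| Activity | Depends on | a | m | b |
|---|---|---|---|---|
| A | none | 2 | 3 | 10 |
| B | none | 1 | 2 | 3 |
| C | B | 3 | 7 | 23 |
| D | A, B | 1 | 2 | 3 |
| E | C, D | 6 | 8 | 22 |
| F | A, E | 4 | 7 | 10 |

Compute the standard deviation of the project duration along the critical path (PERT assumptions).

te_A = (2 + 4·3 + 10)/6 = 24/6 = 4; σ²_A = ((10−2)/6)² = 1.778
te_B = (1 + 4·2 + 3)/6 = 12/6 = 2; σ²_B = ((3−1)/6)² = 0.111
te_C = (3 + 4·7 + 23)/6 = 54/6 = 9; σ²_C = ((23−3)/6)² = 11.111
te_D = (1 + 4·2 + 3)/6 = 12/6 = 2; σ²_D = ((3−1)/6)² = 0.111
te_E = (6 + 4·8 + 22)/6 = 60/6 = 10; σ²_E = ((22−6)/6)² = 7.111
te_F = (4 + 4·7 + 10)/6 = 42/6 = 7; σ²_F = ((10−4)/6)² = 1.000

Forward pass:
ES_A = 0; EF_A = 4
ES_B = 0; EF_B = 2
ES_C = 2; EF_C = 2+9 = 11
ES_D = max(EF_A=4, EF_B=2) = 4; EF_D = 4+2 = 6
ES_E = max(EF_C=11, EF_D=6) = 11; EF_E = 11+10 = 21
ES_F = max(EF_A=4, EF_E=21) = 21; EF_F = 21+7 = 28
Expected project duration μ = 28 hours. Critical path: B → C → E → F.

Variance along critical path = 0.111 + 11.111 + 7.111 + 1.000 = 19.333
σ = √19.333 = 4.397 hours

4.40 hours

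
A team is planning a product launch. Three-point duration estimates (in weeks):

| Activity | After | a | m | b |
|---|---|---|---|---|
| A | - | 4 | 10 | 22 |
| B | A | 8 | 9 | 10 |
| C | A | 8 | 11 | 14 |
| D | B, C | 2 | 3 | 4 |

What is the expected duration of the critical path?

25 weeks

te_A = (4 + 4·10 + 22)/6 = 66/6 = 11
te_B = (8 + 4·9 + 10)/6 = 54/6 = 9
te_C = (8 + 4·11 + 14)/6 = 66/6 = 11
te_D = (2 + 4·3 + 4)/6 = 18/6 = 3

Forward pass:
ES_A = 0; EF_A = 11
ES_B = 11; EF_B = 11+9 = 20
ES_C = 11; EF_C = 11+11 = 22
ES_D = max(EF_B=20, EF_C=22) = 22; EF_D = 22+3 = 25
Expected project duration μ = 25 weeks. Critical path: A → C → D.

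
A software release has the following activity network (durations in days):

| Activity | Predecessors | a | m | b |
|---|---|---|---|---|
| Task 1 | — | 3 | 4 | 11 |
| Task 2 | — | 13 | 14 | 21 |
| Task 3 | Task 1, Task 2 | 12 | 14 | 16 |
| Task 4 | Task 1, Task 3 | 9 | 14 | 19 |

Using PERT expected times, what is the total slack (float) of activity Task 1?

te_Task 1 = (3 + 4·4 + 11)/6 = 30/6 = 5
te_Task 2 = (13 + 4·14 + 21)/6 = 90/6 = 15
te_Task 3 = (12 + 4·14 + 16)/6 = 84/6 = 14
te_Task 4 = (9 + 4·14 + 19)/6 = 84/6 = 14

Forward pass:
ES_Task 1 = 0; EF_Task 1 = 5
ES_Task 2 = 0; EF_Task 2 = 15
ES_Task 3 = max(EF_Task 1=5, EF_Task 2=15) = 15; EF_Task 3 = 15+14 = 29
ES_Task 4 = max(EF_Task 1=5, EF_Task 3=29) = 29; EF_Task 4 = 29+14 = 43
Expected project duration μ = 43 days. Critical path: Task 2 → Task 3 → Task 4.

Backward pass:
LF_Task 4 = 43; LS_Task 4 = 43−14 = 29
LF_Task 3 = LS_Task 4 = 29; LS_Task 3 = 29−14 = 15
LF_Task 2 = LS_Task 3 = 15; LS_Task 2 = 15−15 = 0
LF_Task 1 = min(LS_Task 3=15, LS_Task 4=29) = 15; LS_Task 1 = 15−5 = 10
Slack_Task 1 = LS_Task 1 − ES_Task 1 = 10 − 0 = 10

10 days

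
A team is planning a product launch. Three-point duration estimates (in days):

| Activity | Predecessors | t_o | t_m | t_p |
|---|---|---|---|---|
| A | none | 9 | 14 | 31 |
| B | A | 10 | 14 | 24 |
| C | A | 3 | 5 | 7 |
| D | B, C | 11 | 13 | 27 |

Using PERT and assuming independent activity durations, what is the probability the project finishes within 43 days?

0.278

te_A = (9 + 4·14 + 31)/6 = 96/6 = 16; σ²_A = ((31−9)/6)² = 13.444
te_B = (10 + 4·14 + 24)/6 = 90/6 = 15; σ²_B = ((24−10)/6)² = 5.444
te_C = (3 + 4·5 + 7)/6 = 30/6 = 5; σ²_C = ((7−3)/6)² = 0.444
te_D = (11 + 4·13 + 27)/6 = 90/6 = 15; σ²_D = ((27−11)/6)² = 7.111

Forward pass:
ES_A = 0; EF_A = 16
ES_B = 16; EF_B = 16+15 = 31
ES_C = 16; EF_C = 16+5 = 21
ES_D = max(EF_B=31, EF_C=21) = 31; EF_D = 31+15 = 46
Expected project duration μ = 46 days. Critical path: A → B → D.

Variance along critical path = 13.444 + 5.444 + 7.111 = 26.000; σ = √26.000 = 5.099 days.
Z = (43 − 46) / 5.099 = -0.588
P(T ≤ 43) = Φ(-0.588) ≈ 0.278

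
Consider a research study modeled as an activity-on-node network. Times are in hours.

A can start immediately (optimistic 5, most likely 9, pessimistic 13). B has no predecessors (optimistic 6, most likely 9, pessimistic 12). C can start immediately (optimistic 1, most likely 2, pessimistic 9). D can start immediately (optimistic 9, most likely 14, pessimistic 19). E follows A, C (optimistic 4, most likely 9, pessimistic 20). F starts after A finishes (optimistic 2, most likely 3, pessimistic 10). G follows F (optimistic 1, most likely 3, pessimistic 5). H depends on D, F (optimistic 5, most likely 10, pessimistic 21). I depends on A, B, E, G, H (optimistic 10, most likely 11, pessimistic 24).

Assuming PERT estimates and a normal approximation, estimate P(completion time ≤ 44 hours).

0.937

te_A = (5 + 4·9 + 13)/6 = 54/6 = 9; σ²_A = ((13−5)/6)² = 1.778
te_B = (6 + 4·9 + 12)/6 = 54/6 = 9; σ²_B = ((12−6)/6)² = 1.000
te_C = (1 + 4·2 + 9)/6 = 18/6 = 3; σ²_C = ((9−1)/6)² = 1.778
te_D = (9 + 4·14 + 19)/6 = 84/6 = 14; σ²_D = ((19−9)/6)² = 2.778
te_E = (4 + 4·9 + 20)/6 = 60/6 = 10; σ²_E = ((20−4)/6)² = 7.111
te_F = (2 + 4·3 + 10)/6 = 24/6 = 4; σ²_F = ((10−2)/6)² = 1.778
te_G = (1 + 4·3 + 5)/6 = 18/6 = 3; σ²_G = ((5−1)/6)² = 0.444
te_H = (5 + 4·10 + 21)/6 = 66/6 = 11; σ²_H = ((21−5)/6)² = 7.111
te_I = (10 + 4·11 + 24)/6 = 78/6 = 13; σ²_I = ((24−10)/6)² = 5.444

Forward pass:
ES_A = 0; EF_A = 9
ES_B = 0; EF_B = 9
ES_C = 0; EF_C = 3
ES_D = 0; EF_D = 14
ES_E = max(EF_A=9, EF_C=3) = 9; EF_E = 9+10 = 19
ES_F = 9; EF_F = 9+4 = 13
ES_G = 13; EF_G = 13+3 = 16
ES_H = max(EF_D=14, EF_F=13) = 14; EF_H = 14+11 = 25
ES_I = max(EF_A=9, EF_B=9, EF_E=19, EF_G=16, EF_H=25) = 25; EF_I = 25+13 = 38
Expected project duration μ = 38 hours. Critical path: D → H → I.

Variance along critical path = 2.778 + 7.111 + 5.444 = 15.333; σ = √15.333 = 3.916 hours.
Z = (44 − 38) / 3.916 = 1.532
P(T ≤ 44) = Φ(1.532) ≈ 0.937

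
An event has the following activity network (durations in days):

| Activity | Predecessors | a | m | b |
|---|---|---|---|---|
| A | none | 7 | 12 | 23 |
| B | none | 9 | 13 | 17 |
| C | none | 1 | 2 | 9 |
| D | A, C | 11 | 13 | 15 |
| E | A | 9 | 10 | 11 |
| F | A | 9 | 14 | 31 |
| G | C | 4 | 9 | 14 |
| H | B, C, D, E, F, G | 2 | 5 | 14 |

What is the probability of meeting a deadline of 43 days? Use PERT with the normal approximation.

0.947

te_A = (7 + 4·12 + 23)/6 = 78/6 = 13; σ²_A = ((23−7)/6)² = 7.111
te_B = (9 + 4·13 + 17)/6 = 78/6 = 13; σ²_B = ((17−9)/6)² = 1.778
te_C = (1 + 4·2 + 9)/6 = 18/6 = 3; σ²_C = ((9−1)/6)² = 1.778
te_D = (11 + 4·13 + 15)/6 = 78/6 = 13; σ²_D = ((15−11)/6)² = 0.444
te_E = (9 + 4·10 + 11)/6 = 60/6 = 10; σ²_E = ((11−9)/6)² = 0.111
te_F = (9 + 4·14 + 31)/6 = 96/6 = 16; σ²_F = ((31−9)/6)² = 13.444
te_G = (4 + 4·9 + 14)/6 = 54/6 = 9; σ²_G = ((14−4)/6)² = 2.778
te_H = (2 + 4·5 + 14)/6 = 36/6 = 6; σ²_H = ((14−2)/6)² = 4.000

Forward pass:
ES_A = 0; EF_A = 13
ES_B = 0; EF_B = 13
ES_C = 0; EF_C = 3
ES_D = max(EF_A=13, EF_C=3) = 13; EF_D = 13+13 = 26
ES_E = 13; EF_E = 13+10 = 23
ES_F = 13; EF_F = 13+16 = 29
ES_G = 3; EF_G = 3+9 = 12
ES_H = max(EF_B=13, EF_C=3, EF_D=26, EF_E=23, EF_F=29, EF_G=12) = 29; EF_H = 29+6 = 35
Expected project duration μ = 35 days. Critical path: A → F → H.

Variance along critical path = 7.111 + 13.444 + 4.000 = 24.556; σ = √24.556 = 4.955 days.
Z = (43 − 35) / 4.955 = 1.614
P(T ≤ 43) = Φ(1.614) ≈ 0.947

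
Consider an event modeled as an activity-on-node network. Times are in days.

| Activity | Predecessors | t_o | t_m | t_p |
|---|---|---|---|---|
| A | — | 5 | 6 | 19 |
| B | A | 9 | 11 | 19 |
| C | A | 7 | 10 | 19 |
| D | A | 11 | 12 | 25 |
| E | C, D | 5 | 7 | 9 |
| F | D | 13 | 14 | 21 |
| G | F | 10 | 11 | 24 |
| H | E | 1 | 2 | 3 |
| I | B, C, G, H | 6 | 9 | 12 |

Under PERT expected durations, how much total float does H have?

te_A = (5 + 4·6 + 19)/6 = 48/6 = 8
te_B = (9 + 4·11 + 19)/6 = 72/6 = 12
te_C = (7 + 4·10 + 19)/6 = 66/6 = 11
te_D = (11 + 4·12 + 25)/6 = 84/6 = 14
te_E = (5 + 4·7 + 9)/6 = 42/6 = 7
te_F = (13 + 4·14 + 21)/6 = 90/6 = 15
te_G = (10 + 4·11 + 24)/6 = 78/6 = 13
te_H = (1 + 4·2 + 3)/6 = 12/6 = 2
te_I = (6 + 4·9 + 12)/6 = 54/6 = 9

Forward pass:
ES_A = 0; EF_A = 8
ES_B = 8; EF_B = 8+12 = 20
ES_C = 8; EF_C = 8+11 = 19
ES_D = 8; EF_D = 8+14 = 22
ES_E = max(EF_C=19, EF_D=22) = 22; EF_E = 22+7 = 29
ES_F = 22; EF_F = 22+15 = 37
ES_G = 37; EF_G = 37+13 = 50
ES_H = 29; EF_H = 29+2 = 31
ES_I = max(EF_B=20, EF_C=19, EF_G=50, EF_H=31) = 50; EF_I = 50+9 = 59
Expected project duration μ = 59 days. Critical path: A → D → F → G → I.

Backward pass:
LF_I = 59; LS_I = 59−9 = 50
LF_H = LS_I = 50; LS_H = 50−2 = 48
LF_G = LS_I = 50; LS_G = 50−13 = 37
LF_F = LS_G = 37; LS_F = 37−15 = 22
LF_E = LS_H = 48; LS_E = 48−7 = 41
LF_D = min(LS_E=41, LS_F=22) = 22; LS_D = 22−14 = 8
LF_C = min(LS_E=41, LS_I=50) = 41; LS_C = 41−11 = 30
LF_B = LS_I = 50; LS_B = 50−12 = 38
LF_A = min(LS_B=38, LS_C=30, LS_D=8) = 8; LS_A = 8−8 = 0
Slack_H = LS_H − ES_H = 48 − 29 = 19

19 days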